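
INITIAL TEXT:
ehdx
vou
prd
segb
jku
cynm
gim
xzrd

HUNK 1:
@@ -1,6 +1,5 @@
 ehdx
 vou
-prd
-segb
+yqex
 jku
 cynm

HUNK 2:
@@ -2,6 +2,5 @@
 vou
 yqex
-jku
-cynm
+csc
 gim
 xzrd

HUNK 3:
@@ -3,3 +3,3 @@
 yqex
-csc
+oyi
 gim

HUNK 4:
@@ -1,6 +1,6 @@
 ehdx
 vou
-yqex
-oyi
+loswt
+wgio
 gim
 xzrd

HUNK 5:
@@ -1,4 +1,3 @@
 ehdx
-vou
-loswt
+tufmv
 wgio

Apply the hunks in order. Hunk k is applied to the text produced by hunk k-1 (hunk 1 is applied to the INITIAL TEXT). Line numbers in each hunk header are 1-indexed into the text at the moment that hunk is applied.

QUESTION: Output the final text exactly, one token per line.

Answer: ehdx
tufmv
wgio
gim
xzrd

Derivation:
Hunk 1: at line 1 remove [prd,segb] add [yqex] -> 7 lines: ehdx vou yqex jku cynm gim xzrd
Hunk 2: at line 2 remove [jku,cynm] add [csc] -> 6 lines: ehdx vou yqex csc gim xzrd
Hunk 3: at line 3 remove [csc] add [oyi] -> 6 lines: ehdx vou yqex oyi gim xzrd
Hunk 4: at line 1 remove [yqex,oyi] add [loswt,wgio] -> 6 lines: ehdx vou loswt wgio gim xzrd
Hunk 5: at line 1 remove [vou,loswt] add [tufmv] -> 5 lines: ehdx tufmv wgio gim xzrd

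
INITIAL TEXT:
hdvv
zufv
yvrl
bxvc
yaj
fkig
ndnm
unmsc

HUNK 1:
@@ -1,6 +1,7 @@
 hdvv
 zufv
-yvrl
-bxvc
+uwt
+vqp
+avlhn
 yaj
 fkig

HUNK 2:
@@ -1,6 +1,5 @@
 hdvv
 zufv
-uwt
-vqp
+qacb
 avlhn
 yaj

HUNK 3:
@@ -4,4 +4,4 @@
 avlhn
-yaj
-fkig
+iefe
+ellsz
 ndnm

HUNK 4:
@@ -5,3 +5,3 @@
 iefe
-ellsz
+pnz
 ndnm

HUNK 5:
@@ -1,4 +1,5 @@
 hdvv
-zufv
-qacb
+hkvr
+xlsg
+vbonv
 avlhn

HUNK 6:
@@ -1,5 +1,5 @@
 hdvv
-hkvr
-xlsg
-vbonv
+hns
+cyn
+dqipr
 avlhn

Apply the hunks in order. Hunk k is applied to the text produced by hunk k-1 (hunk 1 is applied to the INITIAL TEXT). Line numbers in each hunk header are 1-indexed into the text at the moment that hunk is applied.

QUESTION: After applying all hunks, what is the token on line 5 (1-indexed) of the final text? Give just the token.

Hunk 1: at line 1 remove [yvrl,bxvc] add [uwt,vqp,avlhn] -> 9 lines: hdvv zufv uwt vqp avlhn yaj fkig ndnm unmsc
Hunk 2: at line 1 remove [uwt,vqp] add [qacb] -> 8 lines: hdvv zufv qacb avlhn yaj fkig ndnm unmsc
Hunk 3: at line 4 remove [yaj,fkig] add [iefe,ellsz] -> 8 lines: hdvv zufv qacb avlhn iefe ellsz ndnm unmsc
Hunk 4: at line 5 remove [ellsz] add [pnz] -> 8 lines: hdvv zufv qacb avlhn iefe pnz ndnm unmsc
Hunk 5: at line 1 remove [zufv,qacb] add [hkvr,xlsg,vbonv] -> 9 lines: hdvv hkvr xlsg vbonv avlhn iefe pnz ndnm unmsc
Hunk 6: at line 1 remove [hkvr,xlsg,vbonv] add [hns,cyn,dqipr] -> 9 lines: hdvv hns cyn dqipr avlhn iefe pnz ndnm unmsc
Final line 5: avlhn

Answer: avlhn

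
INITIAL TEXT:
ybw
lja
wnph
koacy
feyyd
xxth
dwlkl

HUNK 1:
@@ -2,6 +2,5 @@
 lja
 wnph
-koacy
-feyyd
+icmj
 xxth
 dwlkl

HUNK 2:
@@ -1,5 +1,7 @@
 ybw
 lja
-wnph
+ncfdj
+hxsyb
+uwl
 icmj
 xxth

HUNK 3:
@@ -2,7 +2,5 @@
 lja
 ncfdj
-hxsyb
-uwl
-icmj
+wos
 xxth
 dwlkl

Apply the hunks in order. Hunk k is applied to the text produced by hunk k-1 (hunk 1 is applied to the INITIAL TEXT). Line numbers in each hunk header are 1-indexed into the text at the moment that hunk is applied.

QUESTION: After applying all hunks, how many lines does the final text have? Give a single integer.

Hunk 1: at line 2 remove [koacy,feyyd] add [icmj] -> 6 lines: ybw lja wnph icmj xxth dwlkl
Hunk 2: at line 1 remove [wnph] add [ncfdj,hxsyb,uwl] -> 8 lines: ybw lja ncfdj hxsyb uwl icmj xxth dwlkl
Hunk 3: at line 2 remove [hxsyb,uwl,icmj] add [wos] -> 6 lines: ybw lja ncfdj wos xxth dwlkl
Final line count: 6

Answer: 6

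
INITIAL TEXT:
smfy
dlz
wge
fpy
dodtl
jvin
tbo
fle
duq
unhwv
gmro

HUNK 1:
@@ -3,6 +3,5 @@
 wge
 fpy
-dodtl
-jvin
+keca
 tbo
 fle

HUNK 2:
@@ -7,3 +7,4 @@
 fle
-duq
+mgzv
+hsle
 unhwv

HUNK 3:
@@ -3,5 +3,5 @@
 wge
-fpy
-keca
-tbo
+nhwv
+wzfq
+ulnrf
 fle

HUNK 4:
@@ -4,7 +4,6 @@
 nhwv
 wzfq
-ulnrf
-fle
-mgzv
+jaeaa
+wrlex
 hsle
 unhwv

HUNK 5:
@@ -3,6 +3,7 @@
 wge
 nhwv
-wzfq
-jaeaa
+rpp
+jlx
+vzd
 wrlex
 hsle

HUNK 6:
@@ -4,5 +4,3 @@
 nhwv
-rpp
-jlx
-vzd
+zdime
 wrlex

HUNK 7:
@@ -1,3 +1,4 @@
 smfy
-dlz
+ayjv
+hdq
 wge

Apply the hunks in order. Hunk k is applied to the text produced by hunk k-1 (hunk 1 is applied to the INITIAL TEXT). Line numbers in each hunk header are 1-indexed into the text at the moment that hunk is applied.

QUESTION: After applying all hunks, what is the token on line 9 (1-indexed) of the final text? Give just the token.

Hunk 1: at line 3 remove [dodtl,jvin] add [keca] -> 10 lines: smfy dlz wge fpy keca tbo fle duq unhwv gmro
Hunk 2: at line 7 remove [duq] add [mgzv,hsle] -> 11 lines: smfy dlz wge fpy keca tbo fle mgzv hsle unhwv gmro
Hunk 3: at line 3 remove [fpy,keca,tbo] add [nhwv,wzfq,ulnrf] -> 11 lines: smfy dlz wge nhwv wzfq ulnrf fle mgzv hsle unhwv gmro
Hunk 4: at line 4 remove [ulnrf,fle,mgzv] add [jaeaa,wrlex] -> 10 lines: smfy dlz wge nhwv wzfq jaeaa wrlex hsle unhwv gmro
Hunk 5: at line 3 remove [wzfq,jaeaa] add [rpp,jlx,vzd] -> 11 lines: smfy dlz wge nhwv rpp jlx vzd wrlex hsle unhwv gmro
Hunk 6: at line 4 remove [rpp,jlx,vzd] add [zdime] -> 9 lines: smfy dlz wge nhwv zdime wrlex hsle unhwv gmro
Hunk 7: at line 1 remove [dlz] add [ayjv,hdq] -> 10 lines: smfy ayjv hdq wge nhwv zdime wrlex hsle unhwv gmro
Final line 9: unhwv

Answer: unhwv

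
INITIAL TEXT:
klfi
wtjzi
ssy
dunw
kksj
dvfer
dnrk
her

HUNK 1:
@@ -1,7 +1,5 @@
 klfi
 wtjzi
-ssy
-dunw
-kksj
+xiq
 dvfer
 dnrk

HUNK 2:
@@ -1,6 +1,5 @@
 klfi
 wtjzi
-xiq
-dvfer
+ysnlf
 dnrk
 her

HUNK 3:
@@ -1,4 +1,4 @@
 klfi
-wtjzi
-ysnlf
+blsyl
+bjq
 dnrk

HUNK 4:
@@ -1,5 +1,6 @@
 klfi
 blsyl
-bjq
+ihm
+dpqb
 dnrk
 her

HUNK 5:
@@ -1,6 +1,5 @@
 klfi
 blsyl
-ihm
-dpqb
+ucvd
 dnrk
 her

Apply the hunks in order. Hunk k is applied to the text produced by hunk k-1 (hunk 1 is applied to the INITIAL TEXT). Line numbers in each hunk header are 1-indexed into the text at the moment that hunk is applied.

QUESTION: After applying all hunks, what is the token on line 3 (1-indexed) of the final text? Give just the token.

Answer: ucvd

Derivation:
Hunk 1: at line 1 remove [ssy,dunw,kksj] add [xiq] -> 6 lines: klfi wtjzi xiq dvfer dnrk her
Hunk 2: at line 1 remove [xiq,dvfer] add [ysnlf] -> 5 lines: klfi wtjzi ysnlf dnrk her
Hunk 3: at line 1 remove [wtjzi,ysnlf] add [blsyl,bjq] -> 5 lines: klfi blsyl bjq dnrk her
Hunk 4: at line 1 remove [bjq] add [ihm,dpqb] -> 6 lines: klfi blsyl ihm dpqb dnrk her
Hunk 5: at line 1 remove [ihm,dpqb] add [ucvd] -> 5 lines: klfi blsyl ucvd dnrk her
Final line 3: ucvd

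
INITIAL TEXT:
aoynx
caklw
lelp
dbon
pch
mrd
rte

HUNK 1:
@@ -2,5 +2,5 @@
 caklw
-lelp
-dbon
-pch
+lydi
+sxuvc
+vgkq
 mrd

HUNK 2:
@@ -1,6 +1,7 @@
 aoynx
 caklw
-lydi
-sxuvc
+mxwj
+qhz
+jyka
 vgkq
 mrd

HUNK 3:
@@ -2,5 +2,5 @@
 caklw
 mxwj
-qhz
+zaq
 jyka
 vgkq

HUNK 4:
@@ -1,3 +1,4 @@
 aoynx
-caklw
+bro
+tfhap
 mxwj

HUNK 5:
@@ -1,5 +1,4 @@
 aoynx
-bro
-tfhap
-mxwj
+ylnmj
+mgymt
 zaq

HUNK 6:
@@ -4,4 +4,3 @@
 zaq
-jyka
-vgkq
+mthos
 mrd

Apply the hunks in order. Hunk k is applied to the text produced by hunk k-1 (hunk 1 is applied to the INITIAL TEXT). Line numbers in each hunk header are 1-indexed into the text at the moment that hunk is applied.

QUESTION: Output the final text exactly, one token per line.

Answer: aoynx
ylnmj
mgymt
zaq
mthos
mrd
rte

Derivation:
Hunk 1: at line 2 remove [lelp,dbon,pch] add [lydi,sxuvc,vgkq] -> 7 lines: aoynx caklw lydi sxuvc vgkq mrd rte
Hunk 2: at line 1 remove [lydi,sxuvc] add [mxwj,qhz,jyka] -> 8 lines: aoynx caklw mxwj qhz jyka vgkq mrd rte
Hunk 3: at line 2 remove [qhz] add [zaq] -> 8 lines: aoynx caklw mxwj zaq jyka vgkq mrd rte
Hunk 4: at line 1 remove [caklw] add [bro,tfhap] -> 9 lines: aoynx bro tfhap mxwj zaq jyka vgkq mrd rte
Hunk 5: at line 1 remove [bro,tfhap,mxwj] add [ylnmj,mgymt] -> 8 lines: aoynx ylnmj mgymt zaq jyka vgkq mrd rte
Hunk 6: at line 4 remove [jyka,vgkq] add [mthos] -> 7 lines: aoynx ylnmj mgymt zaq mthos mrd rte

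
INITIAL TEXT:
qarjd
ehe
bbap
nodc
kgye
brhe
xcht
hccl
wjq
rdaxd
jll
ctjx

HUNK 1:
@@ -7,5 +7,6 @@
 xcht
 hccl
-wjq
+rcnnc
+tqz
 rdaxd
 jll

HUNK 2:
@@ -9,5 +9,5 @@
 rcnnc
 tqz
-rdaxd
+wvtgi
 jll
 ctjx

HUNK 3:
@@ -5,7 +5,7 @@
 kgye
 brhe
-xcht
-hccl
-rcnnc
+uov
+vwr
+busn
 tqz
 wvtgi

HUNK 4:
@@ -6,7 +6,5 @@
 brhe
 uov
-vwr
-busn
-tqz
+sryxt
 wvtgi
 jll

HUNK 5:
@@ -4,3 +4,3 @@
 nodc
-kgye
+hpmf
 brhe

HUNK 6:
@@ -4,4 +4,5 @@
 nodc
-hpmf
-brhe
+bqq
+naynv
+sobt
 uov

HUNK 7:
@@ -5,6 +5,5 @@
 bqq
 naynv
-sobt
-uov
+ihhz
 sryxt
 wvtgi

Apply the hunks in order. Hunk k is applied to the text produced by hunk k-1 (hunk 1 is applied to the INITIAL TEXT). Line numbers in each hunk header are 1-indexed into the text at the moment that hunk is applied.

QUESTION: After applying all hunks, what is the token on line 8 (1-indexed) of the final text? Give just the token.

Answer: sryxt

Derivation:
Hunk 1: at line 7 remove [wjq] add [rcnnc,tqz] -> 13 lines: qarjd ehe bbap nodc kgye brhe xcht hccl rcnnc tqz rdaxd jll ctjx
Hunk 2: at line 9 remove [rdaxd] add [wvtgi] -> 13 lines: qarjd ehe bbap nodc kgye brhe xcht hccl rcnnc tqz wvtgi jll ctjx
Hunk 3: at line 5 remove [xcht,hccl,rcnnc] add [uov,vwr,busn] -> 13 lines: qarjd ehe bbap nodc kgye brhe uov vwr busn tqz wvtgi jll ctjx
Hunk 4: at line 6 remove [vwr,busn,tqz] add [sryxt] -> 11 lines: qarjd ehe bbap nodc kgye brhe uov sryxt wvtgi jll ctjx
Hunk 5: at line 4 remove [kgye] add [hpmf] -> 11 lines: qarjd ehe bbap nodc hpmf brhe uov sryxt wvtgi jll ctjx
Hunk 6: at line 4 remove [hpmf,brhe] add [bqq,naynv,sobt] -> 12 lines: qarjd ehe bbap nodc bqq naynv sobt uov sryxt wvtgi jll ctjx
Hunk 7: at line 5 remove [sobt,uov] add [ihhz] -> 11 lines: qarjd ehe bbap nodc bqq naynv ihhz sryxt wvtgi jll ctjx
Final line 8: sryxt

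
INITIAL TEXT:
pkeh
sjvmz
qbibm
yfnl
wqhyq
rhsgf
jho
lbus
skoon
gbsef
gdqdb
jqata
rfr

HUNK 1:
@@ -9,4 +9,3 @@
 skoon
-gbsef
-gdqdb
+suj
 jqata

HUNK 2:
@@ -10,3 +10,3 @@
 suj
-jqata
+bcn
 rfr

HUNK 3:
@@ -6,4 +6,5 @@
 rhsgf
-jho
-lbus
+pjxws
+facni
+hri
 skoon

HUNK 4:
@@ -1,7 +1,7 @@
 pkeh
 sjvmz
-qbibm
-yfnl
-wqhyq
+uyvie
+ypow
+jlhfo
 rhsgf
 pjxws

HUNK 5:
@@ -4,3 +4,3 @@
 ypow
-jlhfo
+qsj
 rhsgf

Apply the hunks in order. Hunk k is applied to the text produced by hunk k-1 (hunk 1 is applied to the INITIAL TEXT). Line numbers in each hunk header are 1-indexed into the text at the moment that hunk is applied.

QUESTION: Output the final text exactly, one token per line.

Hunk 1: at line 9 remove [gbsef,gdqdb] add [suj] -> 12 lines: pkeh sjvmz qbibm yfnl wqhyq rhsgf jho lbus skoon suj jqata rfr
Hunk 2: at line 10 remove [jqata] add [bcn] -> 12 lines: pkeh sjvmz qbibm yfnl wqhyq rhsgf jho lbus skoon suj bcn rfr
Hunk 3: at line 6 remove [jho,lbus] add [pjxws,facni,hri] -> 13 lines: pkeh sjvmz qbibm yfnl wqhyq rhsgf pjxws facni hri skoon suj bcn rfr
Hunk 4: at line 1 remove [qbibm,yfnl,wqhyq] add [uyvie,ypow,jlhfo] -> 13 lines: pkeh sjvmz uyvie ypow jlhfo rhsgf pjxws facni hri skoon suj bcn rfr
Hunk 5: at line 4 remove [jlhfo] add [qsj] -> 13 lines: pkeh sjvmz uyvie ypow qsj rhsgf pjxws facni hri skoon suj bcn rfr

Answer: pkeh
sjvmz
uyvie
ypow
qsj
rhsgf
pjxws
facni
hri
skoon
suj
bcn
rfr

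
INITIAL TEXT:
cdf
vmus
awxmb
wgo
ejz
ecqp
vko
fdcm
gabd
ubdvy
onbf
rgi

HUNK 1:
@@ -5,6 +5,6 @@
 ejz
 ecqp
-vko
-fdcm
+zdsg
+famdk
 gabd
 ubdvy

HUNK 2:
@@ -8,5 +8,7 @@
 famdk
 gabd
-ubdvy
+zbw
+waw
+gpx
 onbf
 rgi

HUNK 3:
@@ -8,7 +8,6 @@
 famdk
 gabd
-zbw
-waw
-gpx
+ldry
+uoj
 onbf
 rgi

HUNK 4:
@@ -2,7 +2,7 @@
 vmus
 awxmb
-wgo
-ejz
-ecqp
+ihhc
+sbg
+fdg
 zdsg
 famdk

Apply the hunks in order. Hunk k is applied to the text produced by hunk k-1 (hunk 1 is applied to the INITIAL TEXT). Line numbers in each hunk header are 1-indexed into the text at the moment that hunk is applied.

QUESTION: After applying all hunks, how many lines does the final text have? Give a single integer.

Hunk 1: at line 5 remove [vko,fdcm] add [zdsg,famdk] -> 12 lines: cdf vmus awxmb wgo ejz ecqp zdsg famdk gabd ubdvy onbf rgi
Hunk 2: at line 8 remove [ubdvy] add [zbw,waw,gpx] -> 14 lines: cdf vmus awxmb wgo ejz ecqp zdsg famdk gabd zbw waw gpx onbf rgi
Hunk 3: at line 8 remove [zbw,waw,gpx] add [ldry,uoj] -> 13 lines: cdf vmus awxmb wgo ejz ecqp zdsg famdk gabd ldry uoj onbf rgi
Hunk 4: at line 2 remove [wgo,ejz,ecqp] add [ihhc,sbg,fdg] -> 13 lines: cdf vmus awxmb ihhc sbg fdg zdsg famdk gabd ldry uoj onbf rgi
Final line count: 13

Answer: 13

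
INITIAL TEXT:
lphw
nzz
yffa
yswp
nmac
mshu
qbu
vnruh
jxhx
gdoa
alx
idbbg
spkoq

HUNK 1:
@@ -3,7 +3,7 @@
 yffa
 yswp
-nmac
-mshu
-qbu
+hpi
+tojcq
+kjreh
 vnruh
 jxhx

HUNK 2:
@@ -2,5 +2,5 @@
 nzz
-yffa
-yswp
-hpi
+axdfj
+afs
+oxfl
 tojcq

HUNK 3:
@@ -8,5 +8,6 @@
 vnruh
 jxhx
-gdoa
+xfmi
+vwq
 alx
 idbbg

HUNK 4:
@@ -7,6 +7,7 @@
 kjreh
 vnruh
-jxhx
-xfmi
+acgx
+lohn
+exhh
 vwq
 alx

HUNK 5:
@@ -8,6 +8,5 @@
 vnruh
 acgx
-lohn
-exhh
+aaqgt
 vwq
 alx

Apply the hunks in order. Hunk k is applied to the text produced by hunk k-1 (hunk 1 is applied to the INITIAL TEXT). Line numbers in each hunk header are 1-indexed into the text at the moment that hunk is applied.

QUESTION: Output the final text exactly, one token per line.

Hunk 1: at line 3 remove [nmac,mshu,qbu] add [hpi,tojcq,kjreh] -> 13 lines: lphw nzz yffa yswp hpi tojcq kjreh vnruh jxhx gdoa alx idbbg spkoq
Hunk 2: at line 2 remove [yffa,yswp,hpi] add [axdfj,afs,oxfl] -> 13 lines: lphw nzz axdfj afs oxfl tojcq kjreh vnruh jxhx gdoa alx idbbg spkoq
Hunk 3: at line 8 remove [gdoa] add [xfmi,vwq] -> 14 lines: lphw nzz axdfj afs oxfl tojcq kjreh vnruh jxhx xfmi vwq alx idbbg spkoq
Hunk 4: at line 7 remove [jxhx,xfmi] add [acgx,lohn,exhh] -> 15 lines: lphw nzz axdfj afs oxfl tojcq kjreh vnruh acgx lohn exhh vwq alx idbbg spkoq
Hunk 5: at line 8 remove [lohn,exhh] add [aaqgt] -> 14 lines: lphw nzz axdfj afs oxfl tojcq kjreh vnruh acgx aaqgt vwq alx idbbg spkoq

Answer: lphw
nzz
axdfj
afs
oxfl
tojcq
kjreh
vnruh
acgx
aaqgt
vwq
alx
idbbg
spkoq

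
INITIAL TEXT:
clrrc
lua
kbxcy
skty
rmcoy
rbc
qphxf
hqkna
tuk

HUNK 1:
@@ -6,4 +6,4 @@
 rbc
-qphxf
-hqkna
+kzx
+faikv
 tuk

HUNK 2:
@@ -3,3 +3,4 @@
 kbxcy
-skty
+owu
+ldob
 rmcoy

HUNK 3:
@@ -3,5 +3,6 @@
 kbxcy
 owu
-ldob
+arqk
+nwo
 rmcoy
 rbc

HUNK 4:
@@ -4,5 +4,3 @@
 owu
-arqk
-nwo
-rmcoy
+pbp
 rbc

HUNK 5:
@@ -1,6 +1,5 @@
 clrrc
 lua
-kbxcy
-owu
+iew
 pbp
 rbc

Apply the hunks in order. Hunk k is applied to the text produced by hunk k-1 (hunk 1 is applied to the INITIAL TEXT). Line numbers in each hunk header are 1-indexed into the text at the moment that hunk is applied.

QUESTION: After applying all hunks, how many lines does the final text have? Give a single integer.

Answer: 8

Derivation:
Hunk 1: at line 6 remove [qphxf,hqkna] add [kzx,faikv] -> 9 lines: clrrc lua kbxcy skty rmcoy rbc kzx faikv tuk
Hunk 2: at line 3 remove [skty] add [owu,ldob] -> 10 lines: clrrc lua kbxcy owu ldob rmcoy rbc kzx faikv tuk
Hunk 3: at line 3 remove [ldob] add [arqk,nwo] -> 11 lines: clrrc lua kbxcy owu arqk nwo rmcoy rbc kzx faikv tuk
Hunk 4: at line 4 remove [arqk,nwo,rmcoy] add [pbp] -> 9 lines: clrrc lua kbxcy owu pbp rbc kzx faikv tuk
Hunk 5: at line 1 remove [kbxcy,owu] add [iew] -> 8 lines: clrrc lua iew pbp rbc kzx faikv tuk
Final line count: 8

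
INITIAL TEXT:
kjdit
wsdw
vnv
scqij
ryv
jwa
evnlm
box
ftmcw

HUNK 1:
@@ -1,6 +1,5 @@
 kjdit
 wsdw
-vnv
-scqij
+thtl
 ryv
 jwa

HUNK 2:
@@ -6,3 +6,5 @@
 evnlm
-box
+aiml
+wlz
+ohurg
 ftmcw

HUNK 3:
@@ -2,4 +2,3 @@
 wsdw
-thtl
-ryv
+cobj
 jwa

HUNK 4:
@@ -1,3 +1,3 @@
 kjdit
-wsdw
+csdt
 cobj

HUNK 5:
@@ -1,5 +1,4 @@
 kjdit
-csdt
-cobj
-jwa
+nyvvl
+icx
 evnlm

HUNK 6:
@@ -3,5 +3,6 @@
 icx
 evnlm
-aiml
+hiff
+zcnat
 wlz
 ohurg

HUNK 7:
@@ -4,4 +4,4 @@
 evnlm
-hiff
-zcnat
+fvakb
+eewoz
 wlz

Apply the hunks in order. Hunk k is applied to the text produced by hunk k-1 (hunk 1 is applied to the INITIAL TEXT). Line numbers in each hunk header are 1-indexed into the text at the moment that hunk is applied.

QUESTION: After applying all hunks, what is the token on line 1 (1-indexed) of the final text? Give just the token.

Hunk 1: at line 1 remove [vnv,scqij] add [thtl] -> 8 lines: kjdit wsdw thtl ryv jwa evnlm box ftmcw
Hunk 2: at line 6 remove [box] add [aiml,wlz,ohurg] -> 10 lines: kjdit wsdw thtl ryv jwa evnlm aiml wlz ohurg ftmcw
Hunk 3: at line 2 remove [thtl,ryv] add [cobj] -> 9 lines: kjdit wsdw cobj jwa evnlm aiml wlz ohurg ftmcw
Hunk 4: at line 1 remove [wsdw] add [csdt] -> 9 lines: kjdit csdt cobj jwa evnlm aiml wlz ohurg ftmcw
Hunk 5: at line 1 remove [csdt,cobj,jwa] add [nyvvl,icx] -> 8 lines: kjdit nyvvl icx evnlm aiml wlz ohurg ftmcw
Hunk 6: at line 3 remove [aiml] add [hiff,zcnat] -> 9 lines: kjdit nyvvl icx evnlm hiff zcnat wlz ohurg ftmcw
Hunk 7: at line 4 remove [hiff,zcnat] add [fvakb,eewoz] -> 9 lines: kjdit nyvvl icx evnlm fvakb eewoz wlz ohurg ftmcw
Final line 1: kjdit

Answer: kjdit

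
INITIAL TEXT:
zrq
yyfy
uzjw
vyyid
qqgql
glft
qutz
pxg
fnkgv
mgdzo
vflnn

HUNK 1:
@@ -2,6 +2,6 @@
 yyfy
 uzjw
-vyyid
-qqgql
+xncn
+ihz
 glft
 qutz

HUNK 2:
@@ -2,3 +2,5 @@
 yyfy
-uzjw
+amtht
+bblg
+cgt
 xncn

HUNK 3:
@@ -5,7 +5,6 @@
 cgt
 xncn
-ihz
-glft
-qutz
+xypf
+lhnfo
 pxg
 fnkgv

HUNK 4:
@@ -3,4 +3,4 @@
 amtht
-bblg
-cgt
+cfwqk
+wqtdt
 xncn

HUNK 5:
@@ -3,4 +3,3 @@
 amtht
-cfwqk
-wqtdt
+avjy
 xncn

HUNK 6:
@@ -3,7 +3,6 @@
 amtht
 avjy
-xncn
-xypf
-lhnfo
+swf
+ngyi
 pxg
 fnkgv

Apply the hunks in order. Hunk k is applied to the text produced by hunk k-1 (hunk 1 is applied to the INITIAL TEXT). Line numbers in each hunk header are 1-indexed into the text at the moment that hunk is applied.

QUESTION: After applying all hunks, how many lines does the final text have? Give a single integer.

Answer: 10

Derivation:
Hunk 1: at line 2 remove [vyyid,qqgql] add [xncn,ihz] -> 11 lines: zrq yyfy uzjw xncn ihz glft qutz pxg fnkgv mgdzo vflnn
Hunk 2: at line 2 remove [uzjw] add [amtht,bblg,cgt] -> 13 lines: zrq yyfy amtht bblg cgt xncn ihz glft qutz pxg fnkgv mgdzo vflnn
Hunk 3: at line 5 remove [ihz,glft,qutz] add [xypf,lhnfo] -> 12 lines: zrq yyfy amtht bblg cgt xncn xypf lhnfo pxg fnkgv mgdzo vflnn
Hunk 4: at line 3 remove [bblg,cgt] add [cfwqk,wqtdt] -> 12 lines: zrq yyfy amtht cfwqk wqtdt xncn xypf lhnfo pxg fnkgv mgdzo vflnn
Hunk 5: at line 3 remove [cfwqk,wqtdt] add [avjy] -> 11 lines: zrq yyfy amtht avjy xncn xypf lhnfo pxg fnkgv mgdzo vflnn
Hunk 6: at line 3 remove [xncn,xypf,lhnfo] add [swf,ngyi] -> 10 lines: zrq yyfy amtht avjy swf ngyi pxg fnkgv mgdzo vflnn
Final line count: 10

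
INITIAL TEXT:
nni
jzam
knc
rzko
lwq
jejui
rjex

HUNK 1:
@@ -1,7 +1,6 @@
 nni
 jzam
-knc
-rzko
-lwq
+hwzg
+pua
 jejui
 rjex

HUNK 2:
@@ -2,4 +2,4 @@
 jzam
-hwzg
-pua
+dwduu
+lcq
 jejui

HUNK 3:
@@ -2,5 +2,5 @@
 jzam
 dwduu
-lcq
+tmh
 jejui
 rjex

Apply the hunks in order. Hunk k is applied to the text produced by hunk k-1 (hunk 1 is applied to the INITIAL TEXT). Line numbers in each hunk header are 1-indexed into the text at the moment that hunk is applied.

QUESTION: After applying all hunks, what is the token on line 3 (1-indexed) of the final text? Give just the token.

Answer: dwduu

Derivation:
Hunk 1: at line 1 remove [knc,rzko,lwq] add [hwzg,pua] -> 6 lines: nni jzam hwzg pua jejui rjex
Hunk 2: at line 2 remove [hwzg,pua] add [dwduu,lcq] -> 6 lines: nni jzam dwduu lcq jejui rjex
Hunk 3: at line 2 remove [lcq] add [tmh] -> 6 lines: nni jzam dwduu tmh jejui rjex
Final line 3: dwduu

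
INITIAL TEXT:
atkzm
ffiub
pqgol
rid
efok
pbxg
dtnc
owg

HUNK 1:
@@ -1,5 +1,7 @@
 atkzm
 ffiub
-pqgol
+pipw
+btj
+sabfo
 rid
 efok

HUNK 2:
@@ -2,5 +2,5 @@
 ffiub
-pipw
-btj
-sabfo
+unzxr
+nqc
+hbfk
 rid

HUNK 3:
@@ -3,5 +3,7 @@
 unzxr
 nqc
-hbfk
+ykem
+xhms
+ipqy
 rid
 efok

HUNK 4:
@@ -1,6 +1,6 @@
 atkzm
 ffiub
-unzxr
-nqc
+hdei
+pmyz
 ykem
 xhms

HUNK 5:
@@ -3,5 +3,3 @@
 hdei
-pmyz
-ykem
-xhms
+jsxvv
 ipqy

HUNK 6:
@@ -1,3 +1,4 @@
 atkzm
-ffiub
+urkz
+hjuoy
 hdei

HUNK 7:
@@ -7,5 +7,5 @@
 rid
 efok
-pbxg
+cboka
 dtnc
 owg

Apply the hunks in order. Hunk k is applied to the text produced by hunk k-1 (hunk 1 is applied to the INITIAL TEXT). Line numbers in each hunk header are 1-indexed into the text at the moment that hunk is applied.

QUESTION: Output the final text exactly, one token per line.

Answer: atkzm
urkz
hjuoy
hdei
jsxvv
ipqy
rid
efok
cboka
dtnc
owg

Derivation:
Hunk 1: at line 1 remove [pqgol] add [pipw,btj,sabfo] -> 10 lines: atkzm ffiub pipw btj sabfo rid efok pbxg dtnc owg
Hunk 2: at line 2 remove [pipw,btj,sabfo] add [unzxr,nqc,hbfk] -> 10 lines: atkzm ffiub unzxr nqc hbfk rid efok pbxg dtnc owg
Hunk 3: at line 3 remove [hbfk] add [ykem,xhms,ipqy] -> 12 lines: atkzm ffiub unzxr nqc ykem xhms ipqy rid efok pbxg dtnc owg
Hunk 4: at line 1 remove [unzxr,nqc] add [hdei,pmyz] -> 12 lines: atkzm ffiub hdei pmyz ykem xhms ipqy rid efok pbxg dtnc owg
Hunk 5: at line 3 remove [pmyz,ykem,xhms] add [jsxvv] -> 10 lines: atkzm ffiub hdei jsxvv ipqy rid efok pbxg dtnc owg
Hunk 6: at line 1 remove [ffiub] add [urkz,hjuoy] -> 11 lines: atkzm urkz hjuoy hdei jsxvv ipqy rid efok pbxg dtnc owg
Hunk 7: at line 7 remove [pbxg] add [cboka] -> 11 lines: atkzm urkz hjuoy hdei jsxvv ipqy rid efok cboka dtnc owg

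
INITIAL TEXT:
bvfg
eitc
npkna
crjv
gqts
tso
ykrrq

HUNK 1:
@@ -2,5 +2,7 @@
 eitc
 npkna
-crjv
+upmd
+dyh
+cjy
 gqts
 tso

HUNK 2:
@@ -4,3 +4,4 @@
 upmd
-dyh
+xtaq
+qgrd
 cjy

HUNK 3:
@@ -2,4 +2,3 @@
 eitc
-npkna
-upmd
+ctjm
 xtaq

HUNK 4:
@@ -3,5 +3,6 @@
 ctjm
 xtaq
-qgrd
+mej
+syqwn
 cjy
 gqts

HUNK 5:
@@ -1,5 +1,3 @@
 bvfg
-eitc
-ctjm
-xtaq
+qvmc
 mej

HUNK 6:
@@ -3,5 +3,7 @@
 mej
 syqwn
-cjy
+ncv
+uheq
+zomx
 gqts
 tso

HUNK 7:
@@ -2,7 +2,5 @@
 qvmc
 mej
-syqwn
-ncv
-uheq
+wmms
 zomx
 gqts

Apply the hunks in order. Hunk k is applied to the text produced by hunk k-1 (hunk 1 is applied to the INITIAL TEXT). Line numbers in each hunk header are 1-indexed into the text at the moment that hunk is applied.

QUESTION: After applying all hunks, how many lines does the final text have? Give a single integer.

Answer: 8

Derivation:
Hunk 1: at line 2 remove [crjv] add [upmd,dyh,cjy] -> 9 lines: bvfg eitc npkna upmd dyh cjy gqts tso ykrrq
Hunk 2: at line 4 remove [dyh] add [xtaq,qgrd] -> 10 lines: bvfg eitc npkna upmd xtaq qgrd cjy gqts tso ykrrq
Hunk 3: at line 2 remove [npkna,upmd] add [ctjm] -> 9 lines: bvfg eitc ctjm xtaq qgrd cjy gqts tso ykrrq
Hunk 4: at line 3 remove [qgrd] add [mej,syqwn] -> 10 lines: bvfg eitc ctjm xtaq mej syqwn cjy gqts tso ykrrq
Hunk 5: at line 1 remove [eitc,ctjm,xtaq] add [qvmc] -> 8 lines: bvfg qvmc mej syqwn cjy gqts tso ykrrq
Hunk 6: at line 3 remove [cjy] add [ncv,uheq,zomx] -> 10 lines: bvfg qvmc mej syqwn ncv uheq zomx gqts tso ykrrq
Hunk 7: at line 2 remove [syqwn,ncv,uheq] add [wmms] -> 8 lines: bvfg qvmc mej wmms zomx gqts tso ykrrq
Final line count: 8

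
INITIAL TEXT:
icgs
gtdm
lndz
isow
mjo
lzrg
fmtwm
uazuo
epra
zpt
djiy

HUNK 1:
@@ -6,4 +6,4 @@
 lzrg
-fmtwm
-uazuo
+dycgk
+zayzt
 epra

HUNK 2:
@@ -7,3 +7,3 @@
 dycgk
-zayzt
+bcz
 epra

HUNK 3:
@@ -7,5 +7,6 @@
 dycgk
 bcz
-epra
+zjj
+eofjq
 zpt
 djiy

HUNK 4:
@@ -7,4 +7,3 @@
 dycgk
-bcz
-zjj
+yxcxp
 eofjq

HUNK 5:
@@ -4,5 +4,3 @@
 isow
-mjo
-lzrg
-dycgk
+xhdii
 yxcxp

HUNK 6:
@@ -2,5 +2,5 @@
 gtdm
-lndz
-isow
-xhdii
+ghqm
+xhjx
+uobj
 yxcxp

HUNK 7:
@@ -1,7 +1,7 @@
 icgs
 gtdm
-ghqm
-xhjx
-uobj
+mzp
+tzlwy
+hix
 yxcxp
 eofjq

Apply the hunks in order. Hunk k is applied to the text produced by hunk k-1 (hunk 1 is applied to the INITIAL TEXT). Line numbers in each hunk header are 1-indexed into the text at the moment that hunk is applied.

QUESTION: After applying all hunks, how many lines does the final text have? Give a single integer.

Hunk 1: at line 6 remove [fmtwm,uazuo] add [dycgk,zayzt] -> 11 lines: icgs gtdm lndz isow mjo lzrg dycgk zayzt epra zpt djiy
Hunk 2: at line 7 remove [zayzt] add [bcz] -> 11 lines: icgs gtdm lndz isow mjo lzrg dycgk bcz epra zpt djiy
Hunk 3: at line 7 remove [epra] add [zjj,eofjq] -> 12 lines: icgs gtdm lndz isow mjo lzrg dycgk bcz zjj eofjq zpt djiy
Hunk 4: at line 7 remove [bcz,zjj] add [yxcxp] -> 11 lines: icgs gtdm lndz isow mjo lzrg dycgk yxcxp eofjq zpt djiy
Hunk 5: at line 4 remove [mjo,lzrg,dycgk] add [xhdii] -> 9 lines: icgs gtdm lndz isow xhdii yxcxp eofjq zpt djiy
Hunk 6: at line 2 remove [lndz,isow,xhdii] add [ghqm,xhjx,uobj] -> 9 lines: icgs gtdm ghqm xhjx uobj yxcxp eofjq zpt djiy
Hunk 7: at line 1 remove [ghqm,xhjx,uobj] add [mzp,tzlwy,hix] -> 9 lines: icgs gtdm mzp tzlwy hix yxcxp eofjq zpt djiy
Final line count: 9

Answer: 9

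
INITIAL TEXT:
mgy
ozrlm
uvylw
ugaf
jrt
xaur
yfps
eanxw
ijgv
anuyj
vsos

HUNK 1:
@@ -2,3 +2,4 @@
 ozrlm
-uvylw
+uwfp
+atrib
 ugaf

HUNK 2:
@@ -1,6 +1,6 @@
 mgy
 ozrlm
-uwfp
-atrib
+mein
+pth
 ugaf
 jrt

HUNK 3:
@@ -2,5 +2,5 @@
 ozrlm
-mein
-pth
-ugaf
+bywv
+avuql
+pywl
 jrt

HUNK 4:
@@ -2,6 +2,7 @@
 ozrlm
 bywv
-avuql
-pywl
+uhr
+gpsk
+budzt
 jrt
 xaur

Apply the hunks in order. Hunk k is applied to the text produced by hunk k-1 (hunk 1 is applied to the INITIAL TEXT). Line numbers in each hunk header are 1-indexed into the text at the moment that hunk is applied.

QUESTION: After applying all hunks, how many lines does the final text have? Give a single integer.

Answer: 13

Derivation:
Hunk 1: at line 2 remove [uvylw] add [uwfp,atrib] -> 12 lines: mgy ozrlm uwfp atrib ugaf jrt xaur yfps eanxw ijgv anuyj vsos
Hunk 2: at line 1 remove [uwfp,atrib] add [mein,pth] -> 12 lines: mgy ozrlm mein pth ugaf jrt xaur yfps eanxw ijgv anuyj vsos
Hunk 3: at line 2 remove [mein,pth,ugaf] add [bywv,avuql,pywl] -> 12 lines: mgy ozrlm bywv avuql pywl jrt xaur yfps eanxw ijgv anuyj vsos
Hunk 4: at line 2 remove [avuql,pywl] add [uhr,gpsk,budzt] -> 13 lines: mgy ozrlm bywv uhr gpsk budzt jrt xaur yfps eanxw ijgv anuyj vsos
Final line count: 13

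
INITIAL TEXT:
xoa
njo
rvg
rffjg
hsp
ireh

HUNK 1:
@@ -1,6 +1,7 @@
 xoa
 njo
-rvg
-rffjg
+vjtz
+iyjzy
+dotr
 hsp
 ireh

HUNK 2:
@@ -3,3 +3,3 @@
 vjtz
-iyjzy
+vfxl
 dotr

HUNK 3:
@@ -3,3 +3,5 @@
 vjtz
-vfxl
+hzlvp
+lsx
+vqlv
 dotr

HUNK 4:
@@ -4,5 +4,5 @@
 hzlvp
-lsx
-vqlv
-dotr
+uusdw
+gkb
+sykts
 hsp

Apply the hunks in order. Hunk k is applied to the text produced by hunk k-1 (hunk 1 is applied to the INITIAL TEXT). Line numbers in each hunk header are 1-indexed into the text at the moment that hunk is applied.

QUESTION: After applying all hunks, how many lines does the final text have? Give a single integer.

Hunk 1: at line 1 remove [rvg,rffjg] add [vjtz,iyjzy,dotr] -> 7 lines: xoa njo vjtz iyjzy dotr hsp ireh
Hunk 2: at line 3 remove [iyjzy] add [vfxl] -> 7 lines: xoa njo vjtz vfxl dotr hsp ireh
Hunk 3: at line 3 remove [vfxl] add [hzlvp,lsx,vqlv] -> 9 lines: xoa njo vjtz hzlvp lsx vqlv dotr hsp ireh
Hunk 4: at line 4 remove [lsx,vqlv,dotr] add [uusdw,gkb,sykts] -> 9 lines: xoa njo vjtz hzlvp uusdw gkb sykts hsp ireh
Final line count: 9

Answer: 9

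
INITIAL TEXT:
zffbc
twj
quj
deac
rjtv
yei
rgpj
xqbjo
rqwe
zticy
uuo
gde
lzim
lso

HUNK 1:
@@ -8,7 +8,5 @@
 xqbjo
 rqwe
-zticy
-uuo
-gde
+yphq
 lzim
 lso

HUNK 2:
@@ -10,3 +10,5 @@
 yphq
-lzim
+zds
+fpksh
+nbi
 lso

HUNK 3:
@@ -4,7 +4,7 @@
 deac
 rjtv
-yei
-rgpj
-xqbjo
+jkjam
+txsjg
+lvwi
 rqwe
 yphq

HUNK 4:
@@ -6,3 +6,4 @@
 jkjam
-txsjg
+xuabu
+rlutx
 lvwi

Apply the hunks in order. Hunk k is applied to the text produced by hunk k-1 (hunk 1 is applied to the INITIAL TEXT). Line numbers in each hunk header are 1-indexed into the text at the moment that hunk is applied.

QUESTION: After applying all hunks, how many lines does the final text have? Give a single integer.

Hunk 1: at line 8 remove [zticy,uuo,gde] add [yphq] -> 12 lines: zffbc twj quj deac rjtv yei rgpj xqbjo rqwe yphq lzim lso
Hunk 2: at line 10 remove [lzim] add [zds,fpksh,nbi] -> 14 lines: zffbc twj quj deac rjtv yei rgpj xqbjo rqwe yphq zds fpksh nbi lso
Hunk 3: at line 4 remove [yei,rgpj,xqbjo] add [jkjam,txsjg,lvwi] -> 14 lines: zffbc twj quj deac rjtv jkjam txsjg lvwi rqwe yphq zds fpksh nbi lso
Hunk 4: at line 6 remove [txsjg] add [xuabu,rlutx] -> 15 lines: zffbc twj quj deac rjtv jkjam xuabu rlutx lvwi rqwe yphq zds fpksh nbi lso
Final line count: 15

Answer: 15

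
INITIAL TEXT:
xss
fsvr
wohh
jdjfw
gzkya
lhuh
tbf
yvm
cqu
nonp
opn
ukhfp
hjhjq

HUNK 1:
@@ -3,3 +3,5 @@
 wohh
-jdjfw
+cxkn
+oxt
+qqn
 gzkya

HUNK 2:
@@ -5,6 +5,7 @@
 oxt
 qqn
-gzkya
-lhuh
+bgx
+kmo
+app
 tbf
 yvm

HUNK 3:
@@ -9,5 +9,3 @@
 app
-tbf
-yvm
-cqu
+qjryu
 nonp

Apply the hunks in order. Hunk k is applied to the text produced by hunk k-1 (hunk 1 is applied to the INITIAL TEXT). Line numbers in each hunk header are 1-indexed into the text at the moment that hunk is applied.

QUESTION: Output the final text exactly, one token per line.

Hunk 1: at line 3 remove [jdjfw] add [cxkn,oxt,qqn] -> 15 lines: xss fsvr wohh cxkn oxt qqn gzkya lhuh tbf yvm cqu nonp opn ukhfp hjhjq
Hunk 2: at line 5 remove [gzkya,lhuh] add [bgx,kmo,app] -> 16 lines: xss fsvr wohh cxkn oxt qqn bgx kmo app tbf yvm cqu nonp opn ukhfp hjhjq
Hunk 3: at line 9 remove [tbf,yvm,cqu] add [qjryu] -> 14 lines: xss fsvr wohh cxkn oxt qqn bgx kmo app qjryu nonp opn ukhfp hjhjq

Answer: xss
fsvr
wohh
cxkn
oxt
qqn
bgx
kmo
app
qjryu
nonp
opn
ukhfp
hjhjq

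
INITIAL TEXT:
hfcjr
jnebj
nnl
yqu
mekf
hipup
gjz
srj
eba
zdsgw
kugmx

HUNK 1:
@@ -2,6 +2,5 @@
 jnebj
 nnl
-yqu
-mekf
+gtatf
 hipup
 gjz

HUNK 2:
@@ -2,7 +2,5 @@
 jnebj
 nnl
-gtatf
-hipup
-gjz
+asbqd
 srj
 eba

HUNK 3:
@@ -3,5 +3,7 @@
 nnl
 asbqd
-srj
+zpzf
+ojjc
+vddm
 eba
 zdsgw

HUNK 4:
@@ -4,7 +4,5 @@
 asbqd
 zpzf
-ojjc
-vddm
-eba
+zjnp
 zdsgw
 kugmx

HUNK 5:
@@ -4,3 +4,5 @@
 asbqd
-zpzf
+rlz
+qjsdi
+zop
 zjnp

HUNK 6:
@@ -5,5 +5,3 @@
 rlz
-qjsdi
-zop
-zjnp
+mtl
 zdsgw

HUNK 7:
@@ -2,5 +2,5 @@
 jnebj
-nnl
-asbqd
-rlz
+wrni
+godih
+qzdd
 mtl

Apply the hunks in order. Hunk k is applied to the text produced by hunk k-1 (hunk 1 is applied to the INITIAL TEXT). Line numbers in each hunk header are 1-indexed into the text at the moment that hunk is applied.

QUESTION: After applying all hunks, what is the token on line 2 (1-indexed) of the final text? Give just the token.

Answer: jnebj

Derivation:
Hunk 1: at line 2 remove [yqu,mekf] add [gtatf] -> 10 lines: hfcjr jnebj nnl gtatf hipup gjz srj eba zdsgw kugmx
Hunk 2: at line 2 remove [gtatf,hipup,gjz] add [asbqd] -> 8 lines: hfcjr jnebj nnl asbqd srj eba zdsgw kugmx
Hunk 3: at line 3 remove [srj] add [zpzf,ojjc,vddm] -> 10 lines: hfcjr jnebj nnl asbqd zpzf ojjc vddm eba zdsgw kugmx
Hunk 4: at line 4 remove [ojjc,vddm,eba] add [zjnp] -> 8 lines: hfcjr jnebj nnl asbqd zpzf zjnp zdsgw kugmx
Hunk 5: at line 4 remove [zpzf] add [rlz,qjsdi,zop] -> 10 lines: hfcjr jnebj nnl asbqd rlz qjsdi zop zjnp zdsgw kugmx
Hunk 6: at line 5 remove [qjsdi,zop,zjnp] add [mtl] -> 8 lines: hfcjr jnebj nnl asbqd rlz mtl zdsgw kugmx
Hunk 7: at line 2 remove [nnl,asbqd,rlz] add [wrni,godih,qzdd] -> 8 lines: hfcjr jnebj wrni godih qzdd mtl zdsgw kugmx
Final line 2: jnebj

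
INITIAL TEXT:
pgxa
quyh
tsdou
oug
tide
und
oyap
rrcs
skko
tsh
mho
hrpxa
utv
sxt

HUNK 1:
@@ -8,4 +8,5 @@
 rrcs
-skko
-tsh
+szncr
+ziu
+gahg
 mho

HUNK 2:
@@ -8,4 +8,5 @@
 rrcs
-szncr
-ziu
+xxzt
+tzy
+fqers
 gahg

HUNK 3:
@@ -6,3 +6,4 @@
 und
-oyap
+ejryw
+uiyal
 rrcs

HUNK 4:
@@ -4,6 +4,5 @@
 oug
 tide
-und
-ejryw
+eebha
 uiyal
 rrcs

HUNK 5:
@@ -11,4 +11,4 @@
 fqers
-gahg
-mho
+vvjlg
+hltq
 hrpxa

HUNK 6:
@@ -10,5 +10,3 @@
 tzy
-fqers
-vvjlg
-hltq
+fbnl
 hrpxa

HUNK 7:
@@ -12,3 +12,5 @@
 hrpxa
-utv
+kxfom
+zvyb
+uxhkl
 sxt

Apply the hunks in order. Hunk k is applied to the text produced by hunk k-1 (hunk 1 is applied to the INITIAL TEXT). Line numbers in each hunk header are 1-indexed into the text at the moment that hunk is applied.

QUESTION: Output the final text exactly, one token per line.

Answer: pgxa
quyh
tsdou
oug
tide
eebha
uiyal
rrcs
xxzt
tzy
fbnl
hrpxa
kxfom
zvyb
uxhkl
sxt

Derivation:
Hunk 1: at line 8 remove [skko,tsh] add [szncr,ziu,gahg] -> 15 lines: pgxa quyh tsdou oug tide und oyap rrcs szncr ziu gahg mho hrpxa utv sxt
Hunk 2: at line 8 remove [szncr,ziu] add [xxzt,tzy,fqers] -> 16 lines: pgxa quyh tsdou oug tide und oyap rrcs xxzt tzy fqers gahg mho hrpxa utv sxt
Hunk 3: at line 6 remove [oyap] add [ejryw,uiyal] -> 17 lines: pgxa quyh tsdou oug tide und ejryw uiyal rrcs xxzt tzy fqers gahg mho hrpxa utv sxt
Hunk 4: at line 4 remove [und,ejryw] add [eebha] -> 16 lines: pgxa quyh tsdou oug tide eebha uiyal rrcs xxzt tzy fqers gahg mho hrpxa utv sxt
Hunk 5: at line 11 remove [gahg,mho] add [vvjlg,hltq] -> 16 lines: pgxa quyh tsdou oug tide eebha uiyal rrcs xxzt tzy fqers vvjlg hltq hrpxa utv sxt
Hunk 6: at line 10 remove [fqers,vvjlg,hltq] add [fbnl] -> 14 lines: pgxa quyh tsdou oug tide eebha uiyal rrcs xxzt tzy fbnl hrpxa utv sxt
Hunk 7: at line 12 remove [utv] add [kxfom,zvyb,uxhkl] -> 16 lines: pgxa quyh tsdou oug tide eebha uiyal rrcs xxzt tzy fbnl hrpxa kxfom zvyb uxhkl sxt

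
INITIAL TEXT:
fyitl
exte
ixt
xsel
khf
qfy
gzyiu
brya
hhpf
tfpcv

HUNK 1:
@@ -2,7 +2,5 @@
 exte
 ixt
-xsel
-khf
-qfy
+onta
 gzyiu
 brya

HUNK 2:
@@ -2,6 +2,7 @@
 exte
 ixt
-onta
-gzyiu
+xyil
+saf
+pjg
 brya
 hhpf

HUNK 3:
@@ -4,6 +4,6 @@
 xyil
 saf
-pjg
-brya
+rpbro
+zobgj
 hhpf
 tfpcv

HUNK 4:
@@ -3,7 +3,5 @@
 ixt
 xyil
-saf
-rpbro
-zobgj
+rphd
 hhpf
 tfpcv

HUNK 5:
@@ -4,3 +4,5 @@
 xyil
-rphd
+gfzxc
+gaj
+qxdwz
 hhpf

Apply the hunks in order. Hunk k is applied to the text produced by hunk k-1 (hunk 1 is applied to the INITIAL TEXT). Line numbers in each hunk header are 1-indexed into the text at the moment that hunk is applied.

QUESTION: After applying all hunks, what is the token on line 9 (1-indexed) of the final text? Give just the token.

Answer: tfpcv

Derivation:
Hunk 1: at line 2 remove [xsel,khf,qfy] add [onta] -> 8 lines: fyitl exte ixt onta gzyiu brya hhpf tfpcv
Hunk 2: at line 2 remove [onta,gzyiu] add [xyil,saf,pjg] -> 9 lines: fyitl exte ixt xyil saf pjg brya hhpf tfpcv
Hunk 3: at line 4 remove [pjg,brya] add [rpbro,zobgj] -> 9 lines: fyitl exte ixt xyil saf rpbro zobgj hhpf tfpcv
Hunk 4: at line 3 remove [saf,rpbro,zobgj] add [rphd] -> 7 lines: fyitl exte ixt xyil rphd hhpf tfpcv
Hunk 5: at line 4 remove [rphd] add [gfzxc,gaj,qxdwz] -> 9 lines: fyitl exte ixt xyil gfzxc gaj qxdwz hhpf tfpcv
Final line 9: tfpcv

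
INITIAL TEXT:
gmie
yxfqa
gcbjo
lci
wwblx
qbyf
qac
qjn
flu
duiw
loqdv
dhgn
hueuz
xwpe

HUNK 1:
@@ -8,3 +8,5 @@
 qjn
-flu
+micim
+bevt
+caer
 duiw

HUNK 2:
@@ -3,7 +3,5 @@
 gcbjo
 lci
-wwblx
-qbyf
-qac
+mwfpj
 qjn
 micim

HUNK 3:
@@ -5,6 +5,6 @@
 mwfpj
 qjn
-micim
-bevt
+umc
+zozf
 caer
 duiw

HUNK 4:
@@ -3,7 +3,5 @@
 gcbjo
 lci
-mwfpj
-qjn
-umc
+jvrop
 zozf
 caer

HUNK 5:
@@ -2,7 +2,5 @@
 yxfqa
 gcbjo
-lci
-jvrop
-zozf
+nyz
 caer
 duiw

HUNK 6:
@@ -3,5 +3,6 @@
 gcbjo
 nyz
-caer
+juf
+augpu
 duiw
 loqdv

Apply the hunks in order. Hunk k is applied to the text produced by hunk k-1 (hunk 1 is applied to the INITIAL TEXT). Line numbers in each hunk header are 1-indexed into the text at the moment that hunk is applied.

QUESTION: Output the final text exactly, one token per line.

Answer: gmie
yxfqa
gcbjo
nyz
juf
augpu
duiw
loqdv
dhgn
hueuz
xwpe

Derivation:
Hunk 1: at line 8 remove [flu] add [micim,bevt,caer] -> 16 lines: gmie yxfqa gcbjo lci wwblx qbyf qac qjn micim bevt caer duiw loqdv dhgn hueuz xwpe
Hunk 2: at line 3 remove [wwblx,qbyf,qac] add [mwfpj] -> 14 lines: gmie yxfqa gcbjo lci mwfpj qjn micim bevt caer duiw loqdv dhgn hueuz xwpe
Hunk 3: at line 5 remove [micim,bevt] add [umc,zozf] -> 14 lines: gmie yxfqa gcbjo lci mwfpj qjn umc zozf caer duiw loqdv dhgn hueuz xwpe
Hunk 4: at line 3 remove [mwfpj,qjn,umc] add [jvrop] -> 12 lines: gmie yxfqa gcbjo lci jvrop zozf caer duiw loqdv dhgn hueuz xwpe
Hunk 5: at line 2 remove [lci,jvrop,zozf] add [nyz] -> 10 lines: gmie yxfqa gcbjo nyz caer duiw loqdv dhgn hueuz xwpe
Hunk 6: at line 3 remove [caer] add [juf,augpu] -> 11 lines: gmie yxfqa gcbjo nyz juf augpu duiw loqdv dhgn hueuz xwpe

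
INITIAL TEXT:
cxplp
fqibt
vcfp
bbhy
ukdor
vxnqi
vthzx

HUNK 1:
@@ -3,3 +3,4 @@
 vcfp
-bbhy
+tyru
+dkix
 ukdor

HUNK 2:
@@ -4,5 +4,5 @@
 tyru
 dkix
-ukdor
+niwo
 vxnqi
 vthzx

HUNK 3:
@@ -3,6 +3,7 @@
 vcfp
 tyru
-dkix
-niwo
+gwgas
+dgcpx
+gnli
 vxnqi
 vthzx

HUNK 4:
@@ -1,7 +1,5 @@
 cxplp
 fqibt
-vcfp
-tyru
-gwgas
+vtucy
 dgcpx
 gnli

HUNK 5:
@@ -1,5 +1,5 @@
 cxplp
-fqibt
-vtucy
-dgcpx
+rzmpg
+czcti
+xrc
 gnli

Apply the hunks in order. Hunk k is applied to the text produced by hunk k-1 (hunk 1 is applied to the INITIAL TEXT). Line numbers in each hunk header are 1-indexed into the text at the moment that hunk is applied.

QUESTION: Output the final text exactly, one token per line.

Hunk 1: at line 3 remove [bbhy] add [tyru,dkix] -> 8 lines: cxplp fqibt vcfp tyru dkix ukdor vxnqi vthzx
Hunk 2: at line 4 remove [ukdor] add [niwo] -> 8 lines: cxplp fqibt vcfp tyru dkix niwo vxnqi vthzx
Hunk 3: at line 3 remove [dkix,niwo] add [gwgas,dgcpx,gnli] -> 9 lines: cxplp fqibt vcfp tyru gwgas dgcpx gnli vxnqi vthzx
Hunk 4: at line 1 remove [vcfp,tyru,gwgas] add [vtucy] -> 7 lines: cxplp fqibt vtucy dgcpx gnli vxnqi vthzx
Hunk 5: at line 1 remove [fqibt,vtucy,dgcpx] add [rzmpg,czcti,xrc] -> 7 lines: cxplp rzmpg czcti xrc gnli vxnqi vthzx

Answer: cxplp
rzmpg
czcti
xrc
gnli
vxnqi
vthzx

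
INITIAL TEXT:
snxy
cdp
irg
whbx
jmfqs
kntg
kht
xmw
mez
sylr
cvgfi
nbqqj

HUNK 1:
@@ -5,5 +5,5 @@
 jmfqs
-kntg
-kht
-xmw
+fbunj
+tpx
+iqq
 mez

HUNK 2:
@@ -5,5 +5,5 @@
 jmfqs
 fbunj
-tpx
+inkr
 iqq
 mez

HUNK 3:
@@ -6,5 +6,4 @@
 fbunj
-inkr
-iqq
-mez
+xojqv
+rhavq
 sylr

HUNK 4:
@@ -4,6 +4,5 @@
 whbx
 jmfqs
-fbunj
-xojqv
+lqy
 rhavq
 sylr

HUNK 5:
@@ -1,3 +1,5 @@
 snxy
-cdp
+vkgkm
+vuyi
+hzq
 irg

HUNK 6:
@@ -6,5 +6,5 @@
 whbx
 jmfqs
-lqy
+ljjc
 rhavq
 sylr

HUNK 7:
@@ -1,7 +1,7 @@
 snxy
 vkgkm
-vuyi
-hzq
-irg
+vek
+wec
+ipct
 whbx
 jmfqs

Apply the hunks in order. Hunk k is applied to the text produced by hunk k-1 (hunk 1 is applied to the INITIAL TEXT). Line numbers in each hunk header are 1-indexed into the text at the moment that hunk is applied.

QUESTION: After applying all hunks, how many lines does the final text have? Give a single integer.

Answer: 12

Derivation:
Hunk 1: at line 5 remove [kntg,kht,xmw] add [fbunj,tpx,iqq] -> 12 lines: snxy cdp irg whbx jmfqs fbunj tpx iqq mez sylr cvgfi nbqqj
Hunk 2: at line 5 remove [tpx] add [inkr] -> 12 lines: snxy cdp irg whbx jmfqs fbunj inkr iqq mez sylr cvgfi nbqqj
Hunk 3: at line 6 remove [inkr,iqq,mez] add [xojqv,rhavq] -> 11 lines: snxy cdp irg whbx jmfqs fbunj xojqv rhavq sylr cvgfi nbqqj
Hunk 4: at line 4 remove [fbunj,xojqv] add [lqy] -> 10 lines: snxy cdp irg whbx jmfqs lqy rhavq sylr cvgfi nbqqj
Hunk 5: at line 1 remove [cdp] add [vkgkm,vuyi,hzq] -> 12 lines: snxy vkgkm vuyi hzq irg whbx jmfqs lqy rhavq sylr cvgfi nbqqj
Hunk 6: at line 6 remove [lqy] add [ljjc] -> 12 lines: snxy vkgkm vuyi hzq irg whbx jmfqs ljjc rhavq sylr cvgfi nbqqj
Hunk 7: at line 1 remove [vuyi,hzq,irg] add [vek,wec,ipct] -> 12 lines: snxy vkgkm vek wec ipct whbx jmfqs ljjc rhavq sylr cvgfi nbqqj
Final line count: 12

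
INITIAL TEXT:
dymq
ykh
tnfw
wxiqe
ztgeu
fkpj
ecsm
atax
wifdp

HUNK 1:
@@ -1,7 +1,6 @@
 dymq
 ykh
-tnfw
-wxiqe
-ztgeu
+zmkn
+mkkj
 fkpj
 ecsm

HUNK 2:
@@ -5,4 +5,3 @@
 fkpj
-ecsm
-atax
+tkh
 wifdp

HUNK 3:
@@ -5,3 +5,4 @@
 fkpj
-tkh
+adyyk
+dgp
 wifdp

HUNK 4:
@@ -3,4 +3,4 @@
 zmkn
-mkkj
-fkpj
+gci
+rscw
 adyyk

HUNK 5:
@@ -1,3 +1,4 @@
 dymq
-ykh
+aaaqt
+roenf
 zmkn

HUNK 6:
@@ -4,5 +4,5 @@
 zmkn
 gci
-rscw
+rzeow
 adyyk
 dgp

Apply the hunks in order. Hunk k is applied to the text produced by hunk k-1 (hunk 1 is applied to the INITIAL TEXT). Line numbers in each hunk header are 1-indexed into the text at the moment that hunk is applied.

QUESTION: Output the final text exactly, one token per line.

Hunk 1: at line 1 remove [tnfw,wxiqe,ztgeu] add [zmkn,mkkj] -> 8 lines: dymq ykh zmkn mkkj fkpj ecsm atax wifdp
Hunk 2: at line 5 remove [ecsm,atax] add [tkh] -> 7 lines: dymq ykh zmkn mkkj fkpj tkh wifdp
Hunk 3: at line 5 remove [tkh] add [adyyk,dgp] -> 8 lines: dymq ykh zmkn mkkj fkpj adyyk dgp wifdp
Hunk 4: at line 3 remove [mkkj,fkpj] add [gci,rscw] -> 8 lines: dymq ykh zmkn gci rscw adyyk dgp wifdp
Hunk 5: at line 1 remove [ykh] add [aaaqt,roenf] -> 9 lines: dymq aaaqt roenf zmkn gci rscw adyyk dgp wifdp
Hunk 6: at line 4 remove [rscw] add [rzeow] -> 9 lines: dymq aaaqt roenf zmkn gci rzeow adyyk dgp wifdp

Answer: dymq
aaaqt
roenf
zmkn
gci
rzeow
adyyk
dgp
wifdp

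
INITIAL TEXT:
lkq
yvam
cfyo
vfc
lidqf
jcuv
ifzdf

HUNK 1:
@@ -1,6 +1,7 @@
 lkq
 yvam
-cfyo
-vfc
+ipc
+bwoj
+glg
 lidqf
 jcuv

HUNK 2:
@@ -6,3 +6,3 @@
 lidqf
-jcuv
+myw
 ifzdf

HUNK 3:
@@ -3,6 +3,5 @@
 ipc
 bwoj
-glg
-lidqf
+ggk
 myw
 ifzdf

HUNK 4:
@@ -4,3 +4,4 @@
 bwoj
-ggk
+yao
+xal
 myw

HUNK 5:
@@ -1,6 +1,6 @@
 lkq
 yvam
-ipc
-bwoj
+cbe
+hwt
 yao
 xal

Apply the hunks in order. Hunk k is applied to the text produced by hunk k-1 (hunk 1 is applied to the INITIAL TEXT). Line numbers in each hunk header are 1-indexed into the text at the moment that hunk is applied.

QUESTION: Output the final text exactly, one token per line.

Hunk 1: at line 1 remove [cfyo,vfc] add [ipc,bwoj,glg] -> 8 lines: lkq yvam ipc bwoj glg lidqf jcuv ifzdf
Hunk 2: at line 6 remove [jcuv] add [myw] -> 8 lines: lkq yvam ipc bwoj glg lidqf myw ifzdf
Hunk 3: at line 3 remove [glg,lidqf] add [ggk] -> 7 lines: lkq yvam ipc bwoj ggk myw ifzdf
Hunk 4: at line 4 remove [ggk] add [yao,xal] -> 8 lines: lkq yvam ipc bwoj yao xal myw ifzdf
Hunk 5: at line 1 remove [ipc,bwoj] add [cbe,hwt] -> 8 lines: lkq yvam cbe hwt yao xal myw ifzdf

Answer: lkq
yvam
cbe
hwt
yao
xal
myw
ifzdf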